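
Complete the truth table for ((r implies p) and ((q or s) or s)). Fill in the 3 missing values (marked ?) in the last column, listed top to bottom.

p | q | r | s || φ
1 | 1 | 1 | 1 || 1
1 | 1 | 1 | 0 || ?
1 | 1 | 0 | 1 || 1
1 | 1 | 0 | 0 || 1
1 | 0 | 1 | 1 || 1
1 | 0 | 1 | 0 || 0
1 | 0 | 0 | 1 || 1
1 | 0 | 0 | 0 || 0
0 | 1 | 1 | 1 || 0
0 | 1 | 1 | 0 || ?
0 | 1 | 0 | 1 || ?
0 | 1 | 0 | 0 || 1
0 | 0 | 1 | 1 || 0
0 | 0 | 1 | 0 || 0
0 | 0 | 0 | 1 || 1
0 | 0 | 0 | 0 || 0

1, 0, 1

Row p=1, q=1, r=1, s=0: (r implies p) = 1, ((q or s) or s) = 1, so the formula = 1.
Row p=0, q=1, r=1, s=0: (r implies p) = 0, ((q or s) or s) = 1, so the formula = 0.
Row p=0, q=1, r=0, s=1: (r implies p) = 1, ((q or s) or s) = 1, so the formula = 1.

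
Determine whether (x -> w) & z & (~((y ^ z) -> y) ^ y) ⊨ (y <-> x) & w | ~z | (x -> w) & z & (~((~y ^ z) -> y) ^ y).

no

x  y  z  w  |  φ  ψ
T  T  T  T  |  T  T
T  T  T  F  |  F  F
T  T  F  T  |  F  T
T  T  F  F  |  F  T
T  F  T  T  |  T  F
T  F  T  F  |  F  F
T  F  F  T  |  F  T
T  F  F  F  |  F  T
F  T  T  T  |  T  T
F  T  T  F  |  T  T
F  T  F  T  |  F  T
F  T  F  F  |  F  T
F  F  T  T  |  T  T
F  F  T  F  |  T  F
F  F  F  T  |  F  T
F  F  F  F  |  F  T
At x=T, y=F, z=T, w=T we have φ true but ψ false, so φ does not entail ψ.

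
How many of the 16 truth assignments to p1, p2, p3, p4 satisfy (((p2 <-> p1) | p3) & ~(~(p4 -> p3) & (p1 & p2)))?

11

p1 | p2 | p3 | p4 | φ
-- | -- | -- | -- | -
F  | F  | F  | F  | T
F  | F  | F  | T  | T
F  | F  | T  | F  | T
F  | F  | T  | T  | T
F  | T  | F  | F  | F
F  | T  | F  | T  | F
F  | T  | T  | F  | T
F  | T  | T  | T  | T
T  | F  | F  | F  | F
T  | F  | F  | T  | F
T  | F  | T  | F  | T
T  | F  | T  | T  | T
T  | T  | F  | F  | T
T  | T  | F  | T  | F
T  | T  | T  | F  | T
T  | T  | T  | T  | T
The formula is true on 11 of the 16 rows.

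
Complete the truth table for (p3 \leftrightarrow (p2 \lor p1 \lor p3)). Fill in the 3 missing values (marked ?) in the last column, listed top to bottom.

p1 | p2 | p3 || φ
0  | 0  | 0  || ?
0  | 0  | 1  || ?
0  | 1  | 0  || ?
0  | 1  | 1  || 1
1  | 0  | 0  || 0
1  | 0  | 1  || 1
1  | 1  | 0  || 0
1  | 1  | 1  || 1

1, 1, 0

Row p1=0, p2=0, p3=0: (p2 \lor p1 \lor p3) = 0, so the formula = 1.
Row p1=0, p2=0, p3=1: (p2 \lor p1 \lor p3) = 1, so the formula = 1.
Row p1=0, p2=1, p3=0: (p2 \lor p1 \lor p3) = 1, so the formula = 0.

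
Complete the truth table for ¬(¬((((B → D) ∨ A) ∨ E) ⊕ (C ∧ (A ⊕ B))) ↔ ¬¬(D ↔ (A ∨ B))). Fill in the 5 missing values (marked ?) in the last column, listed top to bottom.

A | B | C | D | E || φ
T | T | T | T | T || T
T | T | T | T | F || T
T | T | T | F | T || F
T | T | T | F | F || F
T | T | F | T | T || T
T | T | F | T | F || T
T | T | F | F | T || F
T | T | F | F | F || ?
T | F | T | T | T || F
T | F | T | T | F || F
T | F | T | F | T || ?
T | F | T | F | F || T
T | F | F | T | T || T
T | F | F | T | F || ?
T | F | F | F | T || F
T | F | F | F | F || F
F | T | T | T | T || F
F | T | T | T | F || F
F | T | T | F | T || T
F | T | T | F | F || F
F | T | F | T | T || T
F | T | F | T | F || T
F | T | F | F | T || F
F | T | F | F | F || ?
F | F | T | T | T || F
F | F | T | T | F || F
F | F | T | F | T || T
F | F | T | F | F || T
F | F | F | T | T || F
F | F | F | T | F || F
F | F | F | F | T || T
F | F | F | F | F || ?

Row A=T, B=T, C=F, D=F, E=F: ¬((((B → D) ∨ A) ∨ E) ⊕ (C ∧ (A ⊕ B))) = F, ¬¬(D ↔ (A ∨ B)) = F, (¬((((B → D) ∨ A) ∨ E) ⊕ (C ∧ (A ⊕ B))) ↔ ¬¬(D ↔ (A ∨ B))) = T, so the formula = F.
Row A=T, B=F, C=T, D=F, E=T: ¬((((B → D) ∨ A) ∨ E) ⊕ (C ∧ (A ⊕ B))) = T, ¬¬(D ↔ (A ∨ B)) = F, (¬((((B → D) ∨ A) ∨ E) ⊕ (C ∧ (A ⊕ B))) ↔ ¬¬(D ↔ (A ∨ B))) = F, so the formula = T.
Row A=T, B=F, C=F, D=T, E=F: ¬((((B → D) ∨ A) ∨ E) ⊕ (C ∧ (A ⊕ B))) = F, ¬¬(D ↔ (A ∨ B)) = T, (¬((((B → D) ∨ A) ∨ E) ⊕ (C ∧ (A ⊕ B))) ↔ ¬¬(D ↔ (A ∨ B))) = F, so the formula = T.
Row A=F, B=T, C=F, D=F, E=F: ¬((((B → D) ∨ A) ∨ E) ⊕ (C ∧ (A ⊕ B))) = T, ¬¬(D ↔ (A ∨ B)) = F, (¬((((B → D) ∨ A) ∨ E) ⊕ (C ∧ (A ⊕ B))) ↔ ¬¬(D ↔ (A ∨ B))) = F, so the formula = T.
Row A=F, B=F, C=F, D=F, E=F: ¬((((B → D) ∨ A) ∨ E) ⊕ (C ∧ (A ⊕ B))) = F, ¬¬(D ↔ (A ∨ B)) = T, (¬((((B → D) ∨ A) ∨ E) ⊕ (C ∧ (A ⊕ B))) ↔ ¬¬(D ↔ (A ∨ B))) = F, so the formula = T.

F, T, T, T, T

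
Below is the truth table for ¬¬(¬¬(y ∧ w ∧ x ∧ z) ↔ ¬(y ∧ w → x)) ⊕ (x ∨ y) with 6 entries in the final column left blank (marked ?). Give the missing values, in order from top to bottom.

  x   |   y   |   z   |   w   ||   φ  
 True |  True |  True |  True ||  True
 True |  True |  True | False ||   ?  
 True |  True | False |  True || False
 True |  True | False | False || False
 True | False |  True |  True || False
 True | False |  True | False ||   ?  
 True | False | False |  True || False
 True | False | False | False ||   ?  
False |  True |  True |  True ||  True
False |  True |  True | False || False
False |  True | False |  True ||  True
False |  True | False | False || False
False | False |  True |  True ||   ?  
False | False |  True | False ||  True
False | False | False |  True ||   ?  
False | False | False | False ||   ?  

Row x=True, y=True, z=True, w=False: ¬¬(¬¬(y ∧ w ∧ x ∧ z) ↔ ¬(y ∧ w → x)) = True, (x ∨ y) = True, so the formula = False.
Row x=True, y=False, z=True, w=False: ¬¬(¬¬(y ∧ w ∧ x ∧ z) ↔ ¬(y ∧ w → x)) = True, (x ∨ y) = True, so the formula = False.
Row x=True, y=False, z=False, w=False: ¬¬(¬¬(y ∧ w ∧ x ∧ z) ↔ ¬(y ∧ w → x)) = True, (x ∨ y) = True, so the formula = False.
Row x=False, y=False, z=True, w=True: ¬¬(¬¬(y ∧ w ∧ x ∧ z) ↔ ¬(y ∧ w → x)) = True, (x ∨ y) = False, so the formula = True.
Row x=False, y=False, z=False, w=True: ¬¬(¬¬(y ∧ w ∧ x ∧ z) ↔ ¬(y ∧ w → x)) = True, (x ∨ y) = False, so the formula = True.
Row x=False, y=False, z=False, w=False: ¬¬(¬¬(y ∧ w ∧ x ∧ z) ↔ ¬(y ∧ w → x)) = True, (x ∨ y) = False, so the formula = True.

False, False, False, True, True, True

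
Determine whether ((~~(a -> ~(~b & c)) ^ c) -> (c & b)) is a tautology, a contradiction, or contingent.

contingent

a | b | c || ~b | (~b & c) | ~(~b & c) | (a -> ~(~b & c)) | ~(a -> ~(~b & c)) | ~~(a -> ~(~b & c)) | (~~(a -> ~(~b & c)) ^ c) | (c & b) | φ
F | F | F || T  |    F     |     T     |        T         |         F         |         T          |            T             |    F    | F
F | F | T || T  |    T     |     F     |        T         |         F         |         T          |            F             |    F    | T
F | T | F || F  |    F     |     T     |        T         |         F         |         T          |            T             |    F    | F
F | T | T || F  |    F     |     T     |        T         |         F         |         T          |            F             |    T    | T
T | F | F || T  |    F     |     T     |        T         |         F         |         T          |            T             |    F    | F
T | F | T || T  |    T     |     F     |        F         |         T         |         F          |            T             |    F    | F
T | T | F || F  |    F     |     T     |        T         |         F         |         T          |            T             |    F    | F
T | T | T || F  |    F     |     T     |        T         |         F         |         T          |            F             |    T    | T
3 of 8 rows are T, so the formula is contingent.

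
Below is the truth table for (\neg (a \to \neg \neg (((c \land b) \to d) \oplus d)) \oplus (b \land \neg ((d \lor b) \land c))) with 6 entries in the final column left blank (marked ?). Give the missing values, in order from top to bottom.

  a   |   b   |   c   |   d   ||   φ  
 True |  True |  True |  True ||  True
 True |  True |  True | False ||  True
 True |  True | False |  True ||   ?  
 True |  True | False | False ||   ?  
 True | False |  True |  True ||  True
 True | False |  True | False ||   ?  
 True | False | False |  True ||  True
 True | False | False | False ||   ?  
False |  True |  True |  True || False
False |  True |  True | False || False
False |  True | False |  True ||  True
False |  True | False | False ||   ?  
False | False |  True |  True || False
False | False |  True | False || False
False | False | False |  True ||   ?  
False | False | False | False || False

Row a=True, b=True, c=False, d=True: \neg (a \to \neg \neg (((c \land b) \to d) \oplus d)) = True, (b \land \neg ((d \lor b) \land c)) = True, so the formula = False.
Row a=True, b=True, c=False, d=False: \neg (a \to \neg \neg (((c \land b) \to d) \oplus d)) = False, (b \land \neg ((d \lor b) \land c)) = True, so the formula = True.
Row a=True, b=False, c=True, d=False: \neg (a \to \neg \neg (((c \land b) \to d) \oplus d)) = False, (b \land \neg ((d \lor b) \land c)) = False, so the formula = False.
Row a=True, b=False, c=False, d=False: \neg (a \to \neg \neg (((c \land b) \to d) \oplus d)) = False, (b \land \neg ((d \lor b) \land c)) = False, so the formula = False.
Row a=False, b=True, c=False, d=False: \neg (a \to \neg \neg (((c \land b) \to d) \oplus d)) = False, (b \land \neg ((d \lor b) \land c)) = True, so the formula = True.
Row a=False, b=False, c=False, d=True: \neg (a \to \neg \neg (((c \land b) \to d) \oplus d)) = False, (b \land \neg ((d \lor b) \land c)) = False, so the formula = False.

False, True, False, False, True, False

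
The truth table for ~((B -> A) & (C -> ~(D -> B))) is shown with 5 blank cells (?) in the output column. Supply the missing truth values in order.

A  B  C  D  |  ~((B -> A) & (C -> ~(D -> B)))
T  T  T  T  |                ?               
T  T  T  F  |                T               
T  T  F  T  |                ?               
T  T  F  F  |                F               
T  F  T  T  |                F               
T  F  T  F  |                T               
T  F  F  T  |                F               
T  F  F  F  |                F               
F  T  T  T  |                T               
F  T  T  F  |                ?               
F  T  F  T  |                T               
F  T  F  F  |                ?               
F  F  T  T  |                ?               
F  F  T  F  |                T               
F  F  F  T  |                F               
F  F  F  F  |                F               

T, F, T, T, F

Row A=T, B=T, C=T, D=T: (B -> A) = T, (C -> ~(D -> B)) = F, ((B -> A) & (C -> ~(D -> B))) = F, so ~((B -> A) & (C -> ~(D -> B))) = T.
Row A=T, B=T, C=F, D=T: (B -> A) = T, (C -> ~(D -> B)) = T, ((B -> A) & (C -> ~(D -> B))) = T, so ~((B -> A) & (C -> ~(D -> B))) = F.
Row A=F, B=T, C=T, D=F: (B -> A) = F, (C -> ~(D -> B)) = F, ((B -> A) & (C -> ~(D -> B))) = F, so ~((B -> A) & (C -> ~(D -> B))) = T.
Row A=F, B=T, C=F, D=F: (B -> A) = F, (C -> ~(D -> B)) = T, ((B -> A) & (C -> ~(D -> B))) = F, so ~((B -> A) & (C -> ~(D -> B))) = T.
Row A=F, B=F, C=T, D=T: (B -> A) = T, (C -> ~(D -> B)) = T, ((B -> A) & (C -> ~(D -> B))) = T, so ~((B -> A) & (C -> ~(D -> B))) = F.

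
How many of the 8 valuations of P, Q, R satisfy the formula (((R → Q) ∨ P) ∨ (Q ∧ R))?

7

P  Q  R  |  (R → Q)  ((R → Q) ∨ P)  (Q ∧ R)  (((R → Q) ∨ P) ∨ (Q ∧ R))
T  T  T  |     T           T           T                 T            
T  T  F  |     T           T           F                 T            
T  F  T  |     F           T           F                 T            
T  F  F  |     T           T           F                 T            
F  T  T  |     T           T           T                 T            
F  T  F  |     T           T           F                 T            
F  F  T  |     F           F           F                 F            
F  F  F  |     T           T           F                 T            
The formula is true on 7 of the 8 rows.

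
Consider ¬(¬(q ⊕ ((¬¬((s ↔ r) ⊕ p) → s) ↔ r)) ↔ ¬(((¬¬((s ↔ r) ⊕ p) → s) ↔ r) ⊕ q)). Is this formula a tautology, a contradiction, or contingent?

contradiction

p | q | r | s || (s ↔ r) | ((s ↔ r) ⊕ p) | ¬((s ↔ r) ⊕ p) | ¬¬((s ↔ r) ⊕ p) | (¬¬((s ↔ r) ⊕ p) → s) | ((¬¬((s ↔ r) ⊕ p) → s) ↔ r) | φ
T | T | T | T ||    T    |       F       |       T        |        F        |           T           |              T              | F
T | T | T | F ||    F    |       T       |       F        |        T        |           F           |              F              | F
T | T | F | T ||    F    |       T       |       F        |        T        |           T           |              F              | F
T | T | F | F ||    T    |       F       |       T        |        F        |           T           |              F              | F
T | F | T | T ||    T    |       F       |       T        |        F        |           T           |              T              | F
T | F | T | F ||    F    |       T       |       F        |        T        |           F           |              F              | F
T | F | F | T ||    F    |       T       |       F        |        T        |           T           |              F              | F
T | F | F | F ||    T    |       F       |       T        |        F        |           T           |              F              | F
F | T | T | T ||    T    |       T       |       F        |        T        |           T           |              T              | F
F | T | T | F ||    F    |       F       |       T        |        F        |           T           |              T              | F
F | T | F | T ||    F    |       F       |       T        |        F        |           T           |              F              | F
F | T | F | F ||    T    |       T       |       F        |        T        |           F           |              T              | F
F | F | T | T ||    T    |       T       |       F        |        T        |           T           |              T              | F
F | F | T | F ||    F    |       F       |       T        |        F        |           T           |              T              | F
F | F | F | T ||    F    |       F       |       T        |        F        |           T           |              F              | F
F | F | F | F ||    T    |       T       |       F        |        T        |           F           |              T              | F
Every row is F, so the formula is a contradiction.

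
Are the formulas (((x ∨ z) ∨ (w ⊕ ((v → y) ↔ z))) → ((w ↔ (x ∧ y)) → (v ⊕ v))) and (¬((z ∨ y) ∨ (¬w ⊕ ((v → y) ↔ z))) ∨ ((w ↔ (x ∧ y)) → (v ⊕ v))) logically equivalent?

not equivalent

x | y | z | w | v | φ | ψ
- | - | - | - | - | - | -
T | T | T | T | T | F | F
T | T | T | T | F | F | F
T | T | T | F | T | T | T
T | T | T | F | F | T | T
T | T | F | T | T | F | F
T | T | F | T | F | F | F
T | T | F | F | T | T | T
T | T | F | F | F | T | T
T | F | T | T | T | T | T
T | F | T | T | F | T | T
T | F | T | F | T | F | F
T | F | T | F | F | F | F
T | F | F | T | T | T | T
T | F | F | T | F | T | T
T | F | F | F | T | F | T
T | F | F | F | F | F | F
F | T | T | T | T | T | T
F | T | T | T | F | T | T
F | T | T | F | T | F | F
F | T | T | F | F | F | F
F | T | F | T | T | T | T
F | T | F | T | F | T | T
F | T | F | F | T | T | F
F | T | F | F | F | T | F
F | F | T | T | T | T | T
F | F | T | T | F | T | T
F | F | T | F | T | F | F
F | F | T | F | F | F | F
F | F | F | T | T | T | T
F | F | F | T | F | T | T
F | F | F | F | T | F | T
F | F | F | F | F | T | F
The columns differ at x=T, y=F, z=F, w=F, v=T (φ=F, ψ=T), so they are not equivalent.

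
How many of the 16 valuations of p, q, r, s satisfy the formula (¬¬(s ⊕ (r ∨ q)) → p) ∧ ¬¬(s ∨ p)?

p  q  r  s  |  (r ∨ q)  (s ⊕ (r ∨ q))  ¬(s ⊕ (r ∨ q))  ¬¬(s ⊕ (r ∨ q))  (¬¬(s ⊕ (r ∨ q)) → p)  (s ∨ p)  ¬(s ∨ p)  ¬¬(s ∨ p)  φ
F  F  F  F  |     F           F              T                F                   T               F        T          F      F
F  F  F  T  |     F           T              F                T                   F               T        F          T      F
F  F  T  F  |     T           T              F                T                   F               F        T          F      F
F  F  T  T  |     T           F              T                F                   T               T        F          T      T
F  T  F  F  |     T           T              F                T                   F               F        T          F      F
F  T  F  T  |     T           F              T                F                   T               T        F          T      T
F  T  T  F  |     T           T              F                T                   F               F        T          F      F
F  T  T  T  |     T           F              T                F                   T               T        F          T      T
T  F  F  F  |     F           F              T                F                   T               T        F          T      T
T  F  F  T  |     F           T              F                T                   T               T        F          T      T
T  F  T  F  |     T           T              F                T                   T               T        F          T      T
T  F  T  T  |     T           F              T                F                   T               T        F          T      T
T  T  F  F  |     T           T              F                T                   T               T        F          T      T
T  T  F  T  |     T           F              T                F                   T               T        F          T      T
T  T  T  F  |     T           T              F                T                   T               T        F          T      T
T  T  T  T  |     T           F              T                F                   T               T        F          T      T
The formula is true on 11 of the 16 rows.

11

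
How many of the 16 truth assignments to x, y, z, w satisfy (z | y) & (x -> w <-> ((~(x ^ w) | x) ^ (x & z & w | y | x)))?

6

x  y  z  w     (z | y)  (x -> w)  (x ^ w)  ~(x ^ w)  (~(x ^ w) | x)  (x & z & w)  (y | x)  ((x & z & w) | (y | x))  φ
T  T  T  T        T        T         F        T            T              T          T                T             F
T  T  T  F        T        F         T        F            T              F          T                T             T
T  T  F  T        T        T         F        T            T              F          T                T             F
T  T  F  F        T        F         T        F            T              F          T                T             T
T  F  T  T        T        T         F        T            T              T          T                T             F
T  F  T  F        T        F         T        F            T              F          T                T             T
T  F  F  T        F        T         F        T            T              F          T                T             F
T  F  F  F        F        F         T        F            T              F          T                T             F
F  T  T  T        T        T         T        F            F              F          T                T             T
F  T  T  F        T        T         F        T            T              F          T                T             F
F  T  F  T        T        T         T        F            F              F          T                T             T
F  T  F  F        T        T         F        T            T              F          T                T             F
F  F  T  T        T        T         T        F            F              F          F                F             F
F  F  T  F        T        T         F        T            T              F          F                F             T
F  F  F  T        F        T         T        F            F              F          F                F             F
F  F  F  F        F        T         F        T            T              F          F                F             F
The formula is true on 6 of the 16 rows.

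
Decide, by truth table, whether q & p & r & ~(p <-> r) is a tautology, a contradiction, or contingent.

contradiction

  p   |   q   |   r   || (p <-> r) | ~(p <-> r) | (q & p & r & ~(p <-> r))
False | False | False ||    True   |   False    |          False          
False | False |  True ||   False   |    True    |          False          
False |  True | False ||    True   |   False    |          False          
False |  True |  True ||   False   |    True    |          False          
 True | False | False ||   False   |    True    |          False          
 True | False |  True ||    True   |   False    |          False          
 True |  True | False ||   False   |    True    |          False          
 True |  True |  True ||    True   |   False    |          False          
Every row is False, so the formula is a contradiction.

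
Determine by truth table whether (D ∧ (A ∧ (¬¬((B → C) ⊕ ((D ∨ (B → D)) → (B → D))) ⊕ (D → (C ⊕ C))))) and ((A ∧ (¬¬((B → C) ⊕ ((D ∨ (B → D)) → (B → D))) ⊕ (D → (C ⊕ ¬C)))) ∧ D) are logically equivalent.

not equivalent

A | B | C | D | φ | ψ
- | - | - | - | - | -
T | T | T | T | F | T
T | T | T | F | F | F
T | T | F | T | T | F
T | T | F | F | F | F
T | F | T | T | F | T
T | F | T | F | F | F
T | F | F | T | F | T
T | F | F | F | F | F
F | T | T | T | F | F
F | T | T | F | F | F
F | T | F | T | F | F
F | T | F | F | F | F
F | F | T | T | F | F
F | F | T | F | F | F
F | F | F | T | F | F
F | F | F | F | F | F
The columns differ at A=T, B=T, C=T, D=T (φ=F, ψ=T), so they are not equivalent.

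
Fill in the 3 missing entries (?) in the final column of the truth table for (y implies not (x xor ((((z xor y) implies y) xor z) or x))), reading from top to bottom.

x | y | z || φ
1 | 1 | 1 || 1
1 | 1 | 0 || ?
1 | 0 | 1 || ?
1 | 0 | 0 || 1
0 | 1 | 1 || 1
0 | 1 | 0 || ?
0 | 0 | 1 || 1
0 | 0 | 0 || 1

1, 1, 0

Row x=1, y=1, z=0: not (x xor ((((z xor y) implies y) xor z) or x)) = 1, so the formula = 1.
Row x=1, y=0, z=1: not (x xor ((((z xor y) implies y) xor z) or x)) = 1, so the formula = 1.
Row x=0, y=1, z=0: not (x xor ((((z xor y) implies y) xor z) or x)) = 0, so the formula = 0.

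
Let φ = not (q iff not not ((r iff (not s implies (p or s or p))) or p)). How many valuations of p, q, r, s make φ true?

p  q  r  s  |  φ
T  T  T  T  |  F
T  T  T  F  |  F
T  T  F  T  |  F
T  T  F  F  |  F
T  F  T  T  |  T
T  F  T  F  |  T
T  F  F  T  |  T
T  F  F  F  |  T
F  T  T  T  |  F
F  T  T  F  |  T
F  T  F  T  |  T
F  T  F  F  |  F
F  F  T  T  |  T
F  F  T  F  |  F
F  F  F  T  |  F
F  F  F  F  |  T
The formula is true on 8 of the 16 rows.

8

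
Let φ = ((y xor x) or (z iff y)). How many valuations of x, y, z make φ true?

x | y | z || (y xor x) | (z iff y) | ((y xor x) or (z iff y))
T | T | T ||     F     |     T     |            T            
T | T | F ||     F     |     F     |            F            
T | F | T ||     T     |     F     |            T            
T | F | F ||     T     |     T     |            T            
F | T | T ||     T     |     T     |            T            
F | T | F ||     T     |     F     |            T            
F | F | T ||     F     |     F     |            F            
F | F | F ||     F     |     T     |            T            
The formula is true on 6 of the 8 rows.

6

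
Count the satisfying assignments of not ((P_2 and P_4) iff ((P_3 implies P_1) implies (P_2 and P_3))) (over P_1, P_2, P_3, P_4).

6

 P_1  |  P_2  |  P_3  |  P_4  |   φ  
----- | ----- | ----- | ----- | -----
False | False | False | False | False
False | False | False |  True | False
False | False |  True | False |  True
False | False |  True |  True |  True
False |  True | False | False | False
False |  True | False |  True |  True
False |  True |  True | False |  True
False |  True |  True |  True | False
 True | False | False | False | False
 True | False | False |  True | False
 True | False |  True | False | False
 True | False |  True |  True | False
 True |  True | False | False | False
 True |  True | False |  True |  True
 True |  True |  True | False |  True
 True |  True |  True |  True | False
The formula is true on 6 of the 16 rows.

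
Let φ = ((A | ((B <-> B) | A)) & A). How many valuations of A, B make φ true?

2

A  B     (B <-> B)  ((B <-> B) | A)  (A | ((B <-> B) | A))  ((A | ((B <-> B) | A)) & A)
1  1         1             1                   1                         1             
1  0         1             1                   1                         1             
0  1         1             1                   1                         0             
0  0         1             1                   1                         0             
The formula is true on 2 of the 4 rows.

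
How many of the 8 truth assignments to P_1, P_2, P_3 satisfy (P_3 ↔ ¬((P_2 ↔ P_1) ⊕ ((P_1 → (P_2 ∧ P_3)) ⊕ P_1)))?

3

P_1 | P_2 | P_3 || (P_2 ↔ P_1) | (P_2 ∧ P_3) | (P_1 → (P_2 ∧ P_3)) | ((P_1 → (P_2 ∧ P_3)) ⊕ P_1) | φ
 T  |  T  |  T  ||      T      |      T      |          T          |              F              | F
 T  |  T  |  F  ||      T      |      F      |          F          |              T              | F
 T  |  F  |  T  ||      F      |      F      |          F          |              T              | F
 T  |  F  |  F  ||      F      |      F      |          F          |              T              | T
 F  |  T  |  T  ||      F      |      T      |          T          |              T              | F
 F  |  T  |  F  ||      F      |      F      |          T          |              T              | T
 F  |  F  |  T  ||      T      |      F      |          T          |              T              | T
 F  |  F  |  F  ||      T      |      F      |          T          |              T              | F
The formula is true on 3 of the 8 rows.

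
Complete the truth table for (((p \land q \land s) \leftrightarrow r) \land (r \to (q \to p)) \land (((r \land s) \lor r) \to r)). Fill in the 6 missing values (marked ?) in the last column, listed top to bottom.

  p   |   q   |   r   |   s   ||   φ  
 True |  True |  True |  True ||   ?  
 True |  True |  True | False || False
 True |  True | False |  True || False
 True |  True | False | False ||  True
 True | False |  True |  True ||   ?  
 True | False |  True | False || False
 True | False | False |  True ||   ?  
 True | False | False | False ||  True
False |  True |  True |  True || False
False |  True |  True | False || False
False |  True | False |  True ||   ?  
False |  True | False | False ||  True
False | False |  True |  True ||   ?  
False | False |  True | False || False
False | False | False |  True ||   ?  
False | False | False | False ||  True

True, False, True, True, False, True

Row p=True, q=True, r=True, s=True: ((p \land q \land s) \leftrightarrow r) = True, (r \to (q \to p)) = True, (((r \land s) \lor r) \to r) = True, so the formula = True.
Row p=True, q=False, r=True, s=True: ((p \land q \land s) \leftrightarrow r) = False, (r \to (q \to p)) = True, (((r \land s) \lor r) \to r) = True, so the formula = False.
Row p=True, q=False, r=False, s=True: ((p \land q \land s) \leftrightarrow r) = True, (r \to (q \to p)) = True, (((r \land s) \lor r) \to r) = True, so the formula = True.
Row p=False, q=True, r=False, s=True: ((p \land q \land s) \leftrightarrow r) = True, (r \to (q \to p)) = True, (((r \land s) \lor r) \to r) = True, so the formula = True.
Row p=False, q=False, r=True, s=True: ((p \land q \land s) \leftrightarrow r) = False, (r \to (q \to p)) = True, (((r \land s) \lor r) \to r) = True, so the formula = False.
Row p=False, q=False, r=False, s=True: ((p \land q \land s) \leftrightarrow r) = True, (r \to (q \to p)) = True, (((r \land s) \lor r) \to r) = True, so the formula = True.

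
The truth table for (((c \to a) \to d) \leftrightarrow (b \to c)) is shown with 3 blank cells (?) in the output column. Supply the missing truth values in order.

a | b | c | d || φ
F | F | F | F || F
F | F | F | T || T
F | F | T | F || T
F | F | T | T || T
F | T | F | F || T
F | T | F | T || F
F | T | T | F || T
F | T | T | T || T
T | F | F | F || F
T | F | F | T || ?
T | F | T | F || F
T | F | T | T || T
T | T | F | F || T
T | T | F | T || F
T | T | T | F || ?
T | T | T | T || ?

T, F, T

Row a=T, b=F, c=F, d=T: ((c \to a) \to d) = T, (b \to c) = T, so the formula = T.
Row a=T, b=T, c=T, d=F: ((c \to a) \to d) = F, (b \to c) = T, so the formula = F.
Row a=T, b=T, c=T, d=T: ((c \to a) \to d) = T, (b \to c) = T, so the formula = T.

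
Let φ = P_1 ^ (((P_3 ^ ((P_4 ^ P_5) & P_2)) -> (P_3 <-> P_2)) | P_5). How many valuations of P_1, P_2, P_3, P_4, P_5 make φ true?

16

P_1 | P_2 | P_3 | P_4 | P_5 | φ
--- | --- | --- | --- | --- | -
 F  |  F  |  F  |  F  |  F  | T
 F  |  F  |  F  |  F  |  T  | T
 F  |  F  |  F  |  T  |  F  | T
 F  |  F  |  F  |  T  |  T  | T
 F  |  F  |  T  |  F  |  F  | F
 F  |  F  |  T  |  F  |  T  | T
 F  |  F  |  T  |  T  |  F  | F
 F  |  F  |  T  |  T  |  T  | T
 F  |  T  |  F  |  F  |  F  | T
 F  |  T  |  F  |  F  |  T  | T
 F  |  T  |  F  |  T  |  F  | F
 F  |  T  |  F  |  T  |  T  | T
 F  |  T  |  T  |  F  |  F  | T
 F  |  T  |  T  |  F  |  T  | T
 F  |  T  |  T  |  T  |  F  | T
 F  |  T  |  T  |  T  |  T  | T
 T  |  F  |  F  |  F  |  F  | F
 T  |  F  |  F  |  F  |  T  | F
 T  |  F  |  F  |  T  |  F  | F
 T  |  F  |  F  |  T  |  T  | F
 T  |  F  |  T  |  F  |  F  | T
 T  |  F  |  T  |  F  |  T  | F
 T  |  F  |  T  |  T  |  F  | T
 T  |  F  |  T  |  T  |  T  | F
 T  |  T  |  F  |  F  |  F  | F
 T  |  T  |  F  |  F  |  T  | F
 T  |  T  |  F  |  T  |  F  | T
 T  |  T  |  F  |  T  |  T  | F
 T  |  T  |  T  |  F  |  F  | F
 T  |  T  |  T  |  F  |  T  | F
 T  |  T  |  T  |  T  |  F  | F
 T  |  T  |  T  |  T  |  T  | F
The formula is true on 16 of the 32 rows.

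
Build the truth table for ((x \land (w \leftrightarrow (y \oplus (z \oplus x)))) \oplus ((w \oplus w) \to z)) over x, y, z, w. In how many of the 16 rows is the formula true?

x  y  z  w  |  φ
0  0  0  0  |  1
0  0  0  1  |  1
0  0  1  0  |  1
0  0  1  1  |  1
0  1  0  0  |  1
0  1  0  1  |  1
0  1  1  0  |  1
0  1  1  1  |  1
1  0  0  0  |  1
1  0  0  1  |  0
1  0  1  0  |  0
1  0  1  1  |  1
1  1  0  0  |  0
1  1  0  1  |  1
1  1  1  0  |  1
1  1  1  1  |  0
The formula is true on 12 of the 16 rows.

12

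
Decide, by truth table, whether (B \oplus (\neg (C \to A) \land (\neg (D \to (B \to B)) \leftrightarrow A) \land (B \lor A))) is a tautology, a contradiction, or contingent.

A  B  C  D  |  φ
1  1  1  1  |  1
1  1  1  0  |  1
1  1  0  1  |  1
1  1  0  0  |  1
1  0  1  1  |  0
1  0  1  0  |  0
1  0  0  1  |  0
1  0  0  0  |  0
0  1  1  1  |  0
0  1  1  0  |  0
0  1  0  1  |  1
0  1  0  0  |  1
0  0  1  1  |  0
0  0  1  0  |  0
0  0  0  1  |  0
0  0  0  0  |  0
6 of 16 rows are 1, so the formula is contingent.

contingent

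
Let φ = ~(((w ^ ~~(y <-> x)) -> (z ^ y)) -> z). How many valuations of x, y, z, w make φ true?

6

x  y  z  w  |  (y <-> x)  ~(y <-> x)  ~~(y <-> x)  (w ^ ~~(y <-> x))  (z ^ y)  φ
T  T  T  T  |      T          F            T               F             F     F
T  T  T  F  |      T          F            T               T             F     F
T  T  F  T  |      T          F            T               F             T     T
T  T  F  F  |      T          F            T               T             T     T
T  F  T  T  |      F          T            F               T             T     F
T  F  T  F  |      F          T            F               F             T     F
T  F  F  T  |      F          T            F               T             F     F
T  F  F  F  |      F          T            F               F             F     T
F  T  T  T  |      F          T            F               T             F     F
F  T  T  F  |      F          T            F               F             F     F
F  T  F  T  |      F          T            F               T             T     T
F  T  F  F  |      F          T            F               F             T     T
F  F  T  T  |      T          F            T               F             T     F
F  F  T  F  |      T          F            T               T             T     F
F  F  F  T  |      T          F            T               F             F     T
F  F  F  F  |      T          F            T               T             F     F
The formula is true on 6 of the 16 rows.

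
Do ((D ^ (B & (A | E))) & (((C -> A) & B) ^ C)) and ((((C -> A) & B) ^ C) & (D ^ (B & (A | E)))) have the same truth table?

A | B | C | D | E || φ | ψ
1 | 1 | 1 | 1 | 1 || 0 | 0
1 | 1 | 1 | 1 | 0 || 0 | 0
1 | 1 | 1 | 0 | 1 || 0 | 0
1 | 1 | 1 | 0 | 0 || 0 | 0
1 | 1 | 0 | 1 | 1 || 0 | 0
1 | 1 | 0 | 1 | 0 || 0 | 0
1 | 1 | 0 | 0 | 1 || 1 | 1
1 | 1 | 0 | 0 | 0 || 1 | 1
1 | 0 | 1 | 1 | 1 || 1 | 1
1 | 0 | 1 | 1 | 0 || 1 | 1
1 | 0 | 1 | 0 | 1 || 0 | 0
1 | 0 | 1 | 0 | 0 || 0 | 0
1 | 0 | 0 | 1 | 1 || 0 | 0
1 | 0 | 0 | 1 | 0 || 0 | 0
1 | 0 | 0 | 0 | 1 || 0 | 0
1 | 0 | 0 | 0 | 0 || 0 | 0
0 | 1 | 1 | 1 | 1 || 0 | 0
0 | 1 | 1 | 1 | 0 || 1 | 1
0 | 1 | 1 | 0 | 1 || 1 | 1
0 | 1 | 1 | 0 | 0 || 0 | 0
0 | 1 | 0 | 1 | 1 || 0 | 0
0 | 1 | 0 | 1 | 0 || 1 | 1
0 | 1 | 0 | 0 | 1 || 1 | 1
0 | 1 | 0 | 0 | 0 || 0 | 0
0 | 0 | 1 | 1 | 1 || 1 | 1
0 | 0 | 1 | 1 | 0 || 1 | 1
0 | 0 | 1 | 0 | 1 || 0 | 0
0 | 0 | 1 | 0 | 0 || 0 | 0
0 | 0 | 0 | 1 | 1 || 0 | 0
0 | 0 | 0 | 1 | 0 || 0 | 0
0 | 0 | 0 | 0 | 1 || 0 | 0
0 | 0 | 0 | 0 | 0 || 0 | 0
The columns for φ and ψ agree on every row, so they are logically equivalent.

equivalent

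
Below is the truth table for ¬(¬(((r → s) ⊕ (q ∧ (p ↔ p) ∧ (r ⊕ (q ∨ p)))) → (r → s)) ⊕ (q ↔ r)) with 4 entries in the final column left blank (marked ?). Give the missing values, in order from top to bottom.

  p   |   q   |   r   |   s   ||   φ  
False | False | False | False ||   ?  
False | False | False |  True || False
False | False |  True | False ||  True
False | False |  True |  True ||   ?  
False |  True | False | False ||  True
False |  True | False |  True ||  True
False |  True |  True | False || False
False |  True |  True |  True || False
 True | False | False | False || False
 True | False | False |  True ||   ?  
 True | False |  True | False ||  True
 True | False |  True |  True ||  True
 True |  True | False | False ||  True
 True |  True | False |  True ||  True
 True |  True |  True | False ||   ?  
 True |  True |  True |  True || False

Row p=False, q=False, r=False, s=False: ¬(((r → s) ⊕ (q ∧ (p ↔ p) ∧ (r ⊕ (q ∨ p)))) → (r → s)) = False, (q ↔ r) = True, (¬(((r → s) ⊕ (q ∧ (p ↔ p) ∧ (r ⊕ (q ∨ p)))) → (r → s)) ⊕ (q ↔ r)) = True, so the formula = False.
Row p=False, q=False, r=True, s=True: ¬(((r → s) ⊕ (q ∧ (p ↔ p) ∧ (r ⊕ (q ∨ p)))) → (r → s)) = False, (q ↔ r) = False, (¬(((r → s) ⊕ (q ∧ (p ↔ p) ∧ (r ⊕ (q ∨ p)))) → (r → s)) ⊕ (q ↔ r)) = False, so the formula = True.
Row p=True, q=False, r=False, s=True: ¬(((r → s) ⊕ (q ∧ (p ↔ p) ∧ (r ⊕ (q ∨ p)))) → (r → s)) = False, (q ↔ r) = True, (¬(((r → s) ⊕ (q ∧ (p ↔ p) ∧ (r ⊕ (q ∨ p)))) → (r → s)) ⊕ (q ↔ r)) = True, so the formula = False.
Row p=True, q=True, r=True, s=False: ¬(((r → s) ⊕ (q ∧ (p ↔ p) ∧ (r ⊕ (q ∨ p)))) → (r → s)) = False, (q ↔ r) = True, (¬(((r → s) ⊕ (q ∧ (p ↔ p) ∧ (r ⊕ (q ∨ p)))) → (r → s)) ⊕ (q ↔ r)) = True, so the formula = False.

False, True, False, False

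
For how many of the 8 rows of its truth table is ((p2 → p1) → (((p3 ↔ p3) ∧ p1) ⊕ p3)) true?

p1 | p2 | p3 | φ
-- | -- | -- | -
T  | T  | T  | F
T  | T  | F  | T
T  | F  | T  | F
T  | F  | F  | T
F  | T  | T  | T
F  | T  | F  | T
F  | F  | T  | T
F  | F  | F  | F
The formula is true on 5 of the 8 rows.

5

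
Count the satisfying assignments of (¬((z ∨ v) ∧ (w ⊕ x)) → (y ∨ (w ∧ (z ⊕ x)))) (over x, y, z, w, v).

24

x | y | z | w | v | φ
- | - | - | - | - | -
T | T | T | T | T | T
T | T | T | T | F | T
T | T | T | F | T | T
T | T | T | F | F | T
T | T | F | T | T | T
T | T | F | T | F | T
T | T | F | F | T | T
T | T | F | F | F | T
T | F | T | T | T | F
T | F | T | T | F | F
T | F | T | F | T | T
T | F | T | F | F | T
T | F | F | T | T | T
T | F | F | T | F | T
T | F | F | F | T | T
T | F | F | F | F | F
F | T | T | T | T | T
F | T | T | T | F | T
F | T | T | F | T | T
F | T | T | F | F | T
F | T | F | T | T | T
F | T | F | T | F | T
F | T | F | F | T | T
F | T | F | F | F | T
F | F | T | T | T | T
F | F | T | T | F | T
F | F | T | F | T | F
F | F | T | F | F | F
F | F | F | T | T | T
F | F | F | T | F | F
F | F | F | F | T | F
F | F | F | F | F | F
The formula is true on 24 of the 32 rows.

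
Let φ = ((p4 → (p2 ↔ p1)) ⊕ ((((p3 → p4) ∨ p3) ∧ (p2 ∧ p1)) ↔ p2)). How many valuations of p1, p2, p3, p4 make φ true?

4

  p1  |   p2  |   p3  |   p4  || (p2 ↔ p1) | (p4 → (p2 ↔ p1)) | (p3 → p4) | ((p3 → p4) ∨ p3) | (p2 ∧ p1) |   φ  
False | False | False | False ||    True   |       True       |    True   |       True       |   False   | False
False | False | False |  True ||    True   |       True       |    True   |       True       |   False   | False
False | False |  True | False ||    True   |       True       |   False   |       True       |   False   | False
False | False |  True |  True ||    True   |       True       |    True   |       True       |   False   | False
False |  True | False | False ||   False   |       True       |    True   |       True       |   False   |  True
False |  True | False |  True ||   False   |      False       |    True   |       True       |   False   | False
False |  True |  True | False ||   False   |       True       |   False   |       True       |   False   |  True
False |  True |  True |  True ||   False   |      False       |    True   |       True       |   False   | False
 True | False | False | False ||   False   |       True       |    True   |       True       |   False   | False
 True | False | False |  True ||   False   |      False       |    True   |       True       |   False   |  True
 True | False |  True | False ||   False   |       True       |   False   |       True       |   False   | False
 True | False |  True |  True ||   False   |      False       |    True   |       True       |   False   |  True
 True |  True | False | False ||    True   |       True       |    True   |       True       |    True   | False
 True |  True | False |  True ||    True   |       True       |    True   |       True       |    True   | False
 True |  True |  True | False ||    True   |       True       |   False   |       True       |    True   | False
 True |  True |  True |  True ||    True   |       True       |    True   |       True       |    True   | False
The formula is true on 4 of the 16 rows.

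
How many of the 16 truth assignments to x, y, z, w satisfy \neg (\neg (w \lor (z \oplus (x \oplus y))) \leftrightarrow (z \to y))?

10

x | y | z | w || (x \oplus y) | (z \oplus (x \oplus y)) | (z \to y) | φ
F | F | F | F ||      F       |            F            |     T     | F
F | F | F | T ||      F       |            F            |     T     | T
F | F | T | F ||      F       |            T            |     F     | F
F | F | T | T ||      F       |            T            |     F     | F
F | T | F | F ||      T       |            T            |     T     | T
F | T | F | T ||      T       |            T            |     T     | T
F | T | T | F ||      T       |            F            |     T     | F
F | T | T | T ||      T       |            F            |     T     | T
T | F | F | F ||      T       |            T            |     T     | T
T | F | F | T ||      T       |            T            |     T     | T
T | F | T | F ||      T       |            F            |     F     | T
T | F | T | T ||      T       |            F            |     F     | F
T | T | F | F ||      F       |            F            |     T     | F
T | T | F | T ||      F       |            F            |     T     | T
T | T | T | F ||      F       |            T            |     T     | T
T | T | T | T ||      F       |            T            |     T     | T
The formula is true on 10 of the 16 rows.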